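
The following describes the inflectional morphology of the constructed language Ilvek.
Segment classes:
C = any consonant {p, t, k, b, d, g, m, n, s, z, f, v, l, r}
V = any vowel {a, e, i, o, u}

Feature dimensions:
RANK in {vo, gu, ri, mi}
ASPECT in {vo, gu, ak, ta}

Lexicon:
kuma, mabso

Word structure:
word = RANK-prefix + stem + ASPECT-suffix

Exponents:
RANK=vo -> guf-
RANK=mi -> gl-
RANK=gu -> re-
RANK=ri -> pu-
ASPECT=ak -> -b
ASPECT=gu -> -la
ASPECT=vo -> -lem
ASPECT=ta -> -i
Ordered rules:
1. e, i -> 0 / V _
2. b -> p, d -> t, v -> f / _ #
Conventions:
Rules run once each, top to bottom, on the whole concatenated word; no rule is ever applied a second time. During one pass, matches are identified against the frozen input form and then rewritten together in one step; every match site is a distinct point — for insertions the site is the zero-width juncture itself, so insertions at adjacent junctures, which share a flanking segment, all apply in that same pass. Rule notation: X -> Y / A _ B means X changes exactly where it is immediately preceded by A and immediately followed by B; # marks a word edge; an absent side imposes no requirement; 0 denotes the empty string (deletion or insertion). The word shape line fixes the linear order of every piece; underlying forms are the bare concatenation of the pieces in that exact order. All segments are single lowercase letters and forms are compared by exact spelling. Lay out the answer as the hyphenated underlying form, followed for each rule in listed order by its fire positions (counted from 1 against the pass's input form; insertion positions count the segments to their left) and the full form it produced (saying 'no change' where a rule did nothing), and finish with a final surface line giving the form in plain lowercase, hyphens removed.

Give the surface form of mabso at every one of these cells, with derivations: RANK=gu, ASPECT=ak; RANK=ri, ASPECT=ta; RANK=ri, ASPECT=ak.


cell RANK=gu, ASPECT=ak:
underlying: re-mabso-b
1. e, i -> 0 / V _: no change
2. b -> p, d -> t, v -> f / _ #: fires at position(s) 8: remabsop
surface: remabsop

cell RANK=ri, ASPECT=ta:
underlying: pu-mabso-i
1. e, i -> 0 / V _: fires at position(s) 8: pumabso
2. b -> p, d -> t, v -> f / _ #: no change
surface: pumabso

cell RANK=ri, ASPECT=ak:
underlying: pu-mabso-b
1. e, i -> 0 / V _: no change
2. b -> p, d -> t, v -> f / _ #: fires at position(s) 8: pumabsop
surface: pumabsop


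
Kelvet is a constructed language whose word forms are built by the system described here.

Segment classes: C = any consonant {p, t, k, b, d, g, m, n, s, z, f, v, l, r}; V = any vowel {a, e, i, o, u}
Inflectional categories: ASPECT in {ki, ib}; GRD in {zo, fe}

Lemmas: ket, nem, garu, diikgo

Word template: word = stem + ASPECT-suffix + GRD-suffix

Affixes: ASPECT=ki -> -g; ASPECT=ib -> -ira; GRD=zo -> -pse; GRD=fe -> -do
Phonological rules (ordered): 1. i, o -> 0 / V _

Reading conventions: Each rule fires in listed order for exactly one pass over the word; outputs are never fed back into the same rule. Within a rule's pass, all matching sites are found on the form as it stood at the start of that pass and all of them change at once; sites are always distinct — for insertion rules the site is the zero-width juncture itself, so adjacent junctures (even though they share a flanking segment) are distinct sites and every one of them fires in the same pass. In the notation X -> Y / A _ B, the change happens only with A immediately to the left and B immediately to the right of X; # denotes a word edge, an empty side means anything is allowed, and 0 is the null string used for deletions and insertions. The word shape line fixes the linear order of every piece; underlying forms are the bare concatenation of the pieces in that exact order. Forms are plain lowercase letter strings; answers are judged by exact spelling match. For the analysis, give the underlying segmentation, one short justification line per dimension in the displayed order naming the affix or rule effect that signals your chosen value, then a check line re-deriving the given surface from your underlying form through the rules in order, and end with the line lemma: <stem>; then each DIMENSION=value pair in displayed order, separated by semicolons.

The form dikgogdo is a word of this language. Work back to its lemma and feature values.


underlying: diikgo-g-do
ASPECT=ki - signalled by the affix -g
GRD=fe - signalled by the affix -do
check: diikgogdo -> dikgogdo
lemma: diikgo; ASPECT=ki; GRD=fe


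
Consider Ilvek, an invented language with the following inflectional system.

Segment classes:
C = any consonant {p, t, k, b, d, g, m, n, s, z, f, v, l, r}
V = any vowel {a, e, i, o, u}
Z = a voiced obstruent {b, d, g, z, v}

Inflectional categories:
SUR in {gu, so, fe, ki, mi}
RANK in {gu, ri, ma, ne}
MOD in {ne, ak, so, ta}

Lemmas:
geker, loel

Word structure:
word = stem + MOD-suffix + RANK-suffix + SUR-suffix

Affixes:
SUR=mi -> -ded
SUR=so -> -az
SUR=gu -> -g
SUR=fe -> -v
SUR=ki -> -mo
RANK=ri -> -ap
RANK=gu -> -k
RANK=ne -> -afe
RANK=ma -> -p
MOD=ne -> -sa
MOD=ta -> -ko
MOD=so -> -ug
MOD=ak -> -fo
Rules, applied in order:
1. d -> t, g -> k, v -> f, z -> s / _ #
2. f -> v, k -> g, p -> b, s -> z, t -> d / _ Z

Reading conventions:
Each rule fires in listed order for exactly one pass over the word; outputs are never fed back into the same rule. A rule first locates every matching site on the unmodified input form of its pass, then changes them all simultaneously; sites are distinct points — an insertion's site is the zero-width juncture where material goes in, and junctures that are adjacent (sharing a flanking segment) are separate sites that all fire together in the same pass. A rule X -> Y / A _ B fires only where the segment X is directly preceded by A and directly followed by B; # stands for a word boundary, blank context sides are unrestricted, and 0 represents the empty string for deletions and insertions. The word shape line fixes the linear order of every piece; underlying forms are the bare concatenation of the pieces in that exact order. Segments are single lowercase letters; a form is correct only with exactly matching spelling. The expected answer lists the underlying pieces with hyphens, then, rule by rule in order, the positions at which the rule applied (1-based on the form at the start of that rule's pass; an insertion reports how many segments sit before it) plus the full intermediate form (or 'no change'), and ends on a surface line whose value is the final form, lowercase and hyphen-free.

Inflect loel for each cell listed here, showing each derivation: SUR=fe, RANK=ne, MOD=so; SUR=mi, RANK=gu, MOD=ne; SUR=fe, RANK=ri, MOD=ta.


cell SUR=fe, RANK=ne, MOD=so:
underlying: loel-ug-afe-v
1. d -> t, g -> k, v -> f, z -> s / _ #: fires at position(s) 10: loelugafef
2. f -> v, k -> g, p -> b, s -> z, t -> d / _ Z: no change
surface: loelugafef

cell SUR=mi, RANK=gu, MOD=ne:
underlying: loel-sa-k-ded
1. d -> t, g -> k, v -> f, z -> s / _ #: fires at position(s) 10: loelsakdet
2. f -> v, k -> g, p -> b, s -> z, t -> d / _ Z: fires at position(s) 7: loelsagdet
surface: loelsagdet

cell SUR=fe, RANK=ri, MOD=ta:
underlying: loel-ko-ap-v
1. d -> t, g -> k, v -> f, z -> s / _ #: fires at position(s) 9: loelkoapf
2. f -> v, k -> g, p -> b, s -> z, t -> d / _ Z: no change
surface: loelkoapf


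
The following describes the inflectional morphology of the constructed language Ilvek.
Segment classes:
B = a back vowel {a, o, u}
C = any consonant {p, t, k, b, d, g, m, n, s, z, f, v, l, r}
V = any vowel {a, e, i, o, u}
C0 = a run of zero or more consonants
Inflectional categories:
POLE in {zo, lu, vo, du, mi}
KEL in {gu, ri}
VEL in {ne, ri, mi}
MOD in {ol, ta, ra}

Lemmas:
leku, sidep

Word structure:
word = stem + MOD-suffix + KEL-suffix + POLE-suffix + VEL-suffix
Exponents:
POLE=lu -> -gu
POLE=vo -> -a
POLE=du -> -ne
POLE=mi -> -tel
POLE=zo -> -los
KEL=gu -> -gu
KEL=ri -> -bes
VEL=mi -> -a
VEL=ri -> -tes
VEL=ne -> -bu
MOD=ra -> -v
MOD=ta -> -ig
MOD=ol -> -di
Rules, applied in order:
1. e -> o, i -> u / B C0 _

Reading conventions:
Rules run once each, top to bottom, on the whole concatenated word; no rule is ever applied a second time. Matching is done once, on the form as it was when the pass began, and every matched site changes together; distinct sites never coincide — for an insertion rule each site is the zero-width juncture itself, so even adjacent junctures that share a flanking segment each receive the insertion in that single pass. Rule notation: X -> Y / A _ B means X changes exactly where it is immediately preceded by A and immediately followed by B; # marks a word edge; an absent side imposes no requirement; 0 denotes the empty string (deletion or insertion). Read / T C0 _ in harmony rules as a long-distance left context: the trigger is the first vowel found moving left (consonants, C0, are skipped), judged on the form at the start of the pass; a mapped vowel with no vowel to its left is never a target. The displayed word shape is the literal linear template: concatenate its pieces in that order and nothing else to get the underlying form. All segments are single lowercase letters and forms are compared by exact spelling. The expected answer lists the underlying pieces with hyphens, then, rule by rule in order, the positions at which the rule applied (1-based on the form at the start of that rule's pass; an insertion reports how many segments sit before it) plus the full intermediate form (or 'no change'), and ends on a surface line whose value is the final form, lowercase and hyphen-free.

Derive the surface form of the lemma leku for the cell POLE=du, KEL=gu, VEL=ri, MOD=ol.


underlying: leku-di-gu-ne-tes
1. e -> o, i -> u / B C0 _: fires at position(s) 6, 10: lekudugunotes
surface: lekudugunotes


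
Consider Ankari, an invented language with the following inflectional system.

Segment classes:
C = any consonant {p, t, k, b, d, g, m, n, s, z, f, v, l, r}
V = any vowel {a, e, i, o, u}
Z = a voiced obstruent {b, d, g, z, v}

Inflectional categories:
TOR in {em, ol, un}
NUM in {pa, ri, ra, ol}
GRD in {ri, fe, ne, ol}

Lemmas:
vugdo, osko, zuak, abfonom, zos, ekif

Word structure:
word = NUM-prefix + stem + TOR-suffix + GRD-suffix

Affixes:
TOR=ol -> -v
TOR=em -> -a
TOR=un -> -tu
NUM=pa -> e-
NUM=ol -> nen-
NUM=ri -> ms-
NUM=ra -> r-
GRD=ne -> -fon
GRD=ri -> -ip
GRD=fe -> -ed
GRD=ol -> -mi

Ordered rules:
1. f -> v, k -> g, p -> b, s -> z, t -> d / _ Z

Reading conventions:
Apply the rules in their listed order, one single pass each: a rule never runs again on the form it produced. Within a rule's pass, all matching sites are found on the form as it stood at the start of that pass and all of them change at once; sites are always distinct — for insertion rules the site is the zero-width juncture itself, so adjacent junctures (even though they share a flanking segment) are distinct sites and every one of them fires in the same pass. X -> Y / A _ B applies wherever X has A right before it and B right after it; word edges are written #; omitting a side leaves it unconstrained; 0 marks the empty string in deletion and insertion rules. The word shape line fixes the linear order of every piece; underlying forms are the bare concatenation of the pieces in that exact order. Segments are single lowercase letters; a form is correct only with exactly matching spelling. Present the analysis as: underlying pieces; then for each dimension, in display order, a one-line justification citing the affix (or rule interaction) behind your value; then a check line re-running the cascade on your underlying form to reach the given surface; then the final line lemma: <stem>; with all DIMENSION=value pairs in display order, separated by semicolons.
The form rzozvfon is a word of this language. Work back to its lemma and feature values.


underlying: r-zos-v-fon
TOR=ol - signalled by the affix -v
NUM=ra - signalled by the affix r-
GRD=ne - signalled by the affix -fon
check: rzosvfon -> rzozvfon
lemma: zos; TOR=ol; NUM=ra; GRD=ne


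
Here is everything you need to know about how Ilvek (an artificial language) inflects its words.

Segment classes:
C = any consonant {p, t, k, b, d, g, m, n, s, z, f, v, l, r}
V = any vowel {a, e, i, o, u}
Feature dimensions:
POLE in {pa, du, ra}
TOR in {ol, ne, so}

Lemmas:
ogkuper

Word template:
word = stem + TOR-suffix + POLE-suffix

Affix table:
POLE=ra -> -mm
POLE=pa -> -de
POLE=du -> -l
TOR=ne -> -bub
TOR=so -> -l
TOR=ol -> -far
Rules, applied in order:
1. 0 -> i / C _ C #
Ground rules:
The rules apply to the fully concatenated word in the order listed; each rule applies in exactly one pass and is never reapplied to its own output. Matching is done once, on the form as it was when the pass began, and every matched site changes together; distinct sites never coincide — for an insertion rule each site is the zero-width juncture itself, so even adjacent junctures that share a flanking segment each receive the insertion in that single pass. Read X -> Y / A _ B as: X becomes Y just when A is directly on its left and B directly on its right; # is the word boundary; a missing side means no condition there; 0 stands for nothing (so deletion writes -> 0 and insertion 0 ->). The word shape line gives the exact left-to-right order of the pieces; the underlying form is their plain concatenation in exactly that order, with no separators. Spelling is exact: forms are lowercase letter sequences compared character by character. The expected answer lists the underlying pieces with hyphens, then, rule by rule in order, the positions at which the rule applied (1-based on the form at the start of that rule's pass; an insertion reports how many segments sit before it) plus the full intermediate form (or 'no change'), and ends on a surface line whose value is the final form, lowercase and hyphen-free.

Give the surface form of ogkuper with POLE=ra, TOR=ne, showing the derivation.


underlying: ogkuper-bub-mm
1. 0 -> i / C _ C #: inserts after position(s) 11: ogkuperbubmim
surface: ogkuperbubmim


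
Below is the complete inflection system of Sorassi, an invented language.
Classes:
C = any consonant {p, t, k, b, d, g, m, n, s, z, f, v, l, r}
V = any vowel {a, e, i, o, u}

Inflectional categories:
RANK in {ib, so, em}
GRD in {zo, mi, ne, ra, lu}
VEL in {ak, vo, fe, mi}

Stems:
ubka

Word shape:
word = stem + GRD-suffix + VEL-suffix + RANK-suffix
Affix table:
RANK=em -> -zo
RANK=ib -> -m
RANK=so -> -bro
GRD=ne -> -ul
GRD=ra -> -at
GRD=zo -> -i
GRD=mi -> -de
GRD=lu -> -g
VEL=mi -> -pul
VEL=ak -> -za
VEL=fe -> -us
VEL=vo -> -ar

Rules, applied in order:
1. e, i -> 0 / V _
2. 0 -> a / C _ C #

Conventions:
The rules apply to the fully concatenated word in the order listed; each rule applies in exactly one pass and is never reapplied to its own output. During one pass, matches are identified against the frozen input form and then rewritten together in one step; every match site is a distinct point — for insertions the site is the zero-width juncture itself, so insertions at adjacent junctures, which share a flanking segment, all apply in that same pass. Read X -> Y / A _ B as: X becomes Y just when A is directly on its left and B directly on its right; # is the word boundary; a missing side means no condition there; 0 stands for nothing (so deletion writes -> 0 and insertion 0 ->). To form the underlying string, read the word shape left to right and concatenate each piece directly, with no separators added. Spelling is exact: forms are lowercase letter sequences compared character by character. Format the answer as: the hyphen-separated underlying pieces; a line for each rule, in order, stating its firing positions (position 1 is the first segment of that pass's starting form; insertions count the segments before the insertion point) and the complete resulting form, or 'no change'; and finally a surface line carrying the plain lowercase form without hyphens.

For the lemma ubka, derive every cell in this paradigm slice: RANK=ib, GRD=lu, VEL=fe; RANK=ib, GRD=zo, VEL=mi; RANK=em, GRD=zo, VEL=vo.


cell RANK=ib, GRD=lu, VEL=fe:
underlying: ubka-g-us-m
1. e, i -> 0 / V _: no change
2. 0 -> a / C _ C #: inserts after position(s) 7: ubkagusam
surface: ubkagusam

cell RANK=ib, GRD=zo, VEL=mi:
underlying: ubka-i-pul-m
1. e, i -> 0 / V _: fires at position(s) 5: ubkapulm
2. 0 -> a / C _ C #: inserts after position(s) 7: ubkapulam
surface: ubkapulam

cell RANK=em, GRD=zo, VEL=vo:
underlying: ubka-i-ar-zo
1. e, i -> 0 / V _: fires at position(s) 5: ubkaarzo
2. 0 -> a / C _ C #: no change
surface: ubkaarzo


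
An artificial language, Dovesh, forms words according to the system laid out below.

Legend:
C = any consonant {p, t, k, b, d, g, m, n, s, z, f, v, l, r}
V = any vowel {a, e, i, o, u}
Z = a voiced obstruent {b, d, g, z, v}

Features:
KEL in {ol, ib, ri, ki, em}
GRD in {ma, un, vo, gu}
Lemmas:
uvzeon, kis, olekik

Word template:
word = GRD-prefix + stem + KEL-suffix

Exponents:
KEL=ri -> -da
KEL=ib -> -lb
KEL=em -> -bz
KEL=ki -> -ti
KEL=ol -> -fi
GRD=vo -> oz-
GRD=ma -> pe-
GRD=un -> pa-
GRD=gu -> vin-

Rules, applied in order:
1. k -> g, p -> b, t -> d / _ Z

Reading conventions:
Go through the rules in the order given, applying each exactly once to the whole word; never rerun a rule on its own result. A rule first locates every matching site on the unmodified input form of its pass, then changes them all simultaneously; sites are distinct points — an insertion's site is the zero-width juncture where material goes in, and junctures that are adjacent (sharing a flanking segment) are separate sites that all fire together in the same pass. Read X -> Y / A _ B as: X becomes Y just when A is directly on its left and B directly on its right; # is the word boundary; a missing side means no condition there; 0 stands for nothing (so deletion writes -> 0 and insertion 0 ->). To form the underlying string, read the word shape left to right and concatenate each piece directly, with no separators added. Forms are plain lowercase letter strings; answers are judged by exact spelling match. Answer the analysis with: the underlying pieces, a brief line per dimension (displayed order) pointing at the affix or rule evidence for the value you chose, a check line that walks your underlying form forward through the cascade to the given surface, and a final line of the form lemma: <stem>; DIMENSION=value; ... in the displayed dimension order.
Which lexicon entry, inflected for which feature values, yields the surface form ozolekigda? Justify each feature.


underlying: oz-olekik-da
KEL=ri - signalled by the affix -da
GRD=vo - signalled by the affix oz-
check: ozolekikda -> ozolekigda
lemma: olekik; KEL=ri; GRD=vo


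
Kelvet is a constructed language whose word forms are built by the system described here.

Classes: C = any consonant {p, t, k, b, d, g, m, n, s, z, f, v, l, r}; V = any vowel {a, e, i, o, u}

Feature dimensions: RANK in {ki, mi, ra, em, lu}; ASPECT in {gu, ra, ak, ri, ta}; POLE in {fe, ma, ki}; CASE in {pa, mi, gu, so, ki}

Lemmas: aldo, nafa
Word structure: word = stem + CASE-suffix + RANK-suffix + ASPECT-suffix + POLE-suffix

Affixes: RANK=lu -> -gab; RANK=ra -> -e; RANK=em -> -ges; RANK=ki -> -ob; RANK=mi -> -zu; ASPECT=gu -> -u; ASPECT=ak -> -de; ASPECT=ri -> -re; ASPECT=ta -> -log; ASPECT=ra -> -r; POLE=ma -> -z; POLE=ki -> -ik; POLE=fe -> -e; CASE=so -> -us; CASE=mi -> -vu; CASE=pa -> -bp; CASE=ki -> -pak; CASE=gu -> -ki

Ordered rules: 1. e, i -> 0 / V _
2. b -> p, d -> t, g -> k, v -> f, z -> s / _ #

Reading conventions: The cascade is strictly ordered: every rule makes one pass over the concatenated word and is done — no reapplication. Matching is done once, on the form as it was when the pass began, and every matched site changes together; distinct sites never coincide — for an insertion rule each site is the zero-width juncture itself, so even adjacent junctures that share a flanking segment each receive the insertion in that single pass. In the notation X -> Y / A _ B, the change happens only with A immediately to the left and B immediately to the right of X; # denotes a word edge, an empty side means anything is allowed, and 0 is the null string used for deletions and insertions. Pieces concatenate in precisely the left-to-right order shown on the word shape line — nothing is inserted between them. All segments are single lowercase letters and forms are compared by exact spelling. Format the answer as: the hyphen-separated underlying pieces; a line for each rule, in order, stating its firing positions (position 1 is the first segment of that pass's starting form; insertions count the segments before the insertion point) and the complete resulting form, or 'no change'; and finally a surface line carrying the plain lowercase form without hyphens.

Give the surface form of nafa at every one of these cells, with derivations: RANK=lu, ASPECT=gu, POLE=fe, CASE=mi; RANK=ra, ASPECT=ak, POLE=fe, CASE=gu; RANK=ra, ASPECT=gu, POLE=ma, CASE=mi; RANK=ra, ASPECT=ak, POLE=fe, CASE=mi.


cell RANK=lu, ASPECT=gu, POLE=fe, CASE=mi:
underlying: nafa-vu-gab-u-e
1. e, i -> 0 / V _: fires at position(s) 11: nafavugabu
2. b -> p, d -> t, g -> k, v -> f, z -> s / _ #: no change
surface: nafavugabu

cell RANK=ra, ASPECT=ak, POLE=fe, CASE=gu:
underlying: nafa-ki-e-de-e
1. e, i -> 0 / V _: fires at position(s) 7, 10: nafakide
2. b -> p, d -> t, g -> k, v -> f, z -> s / _ #: no change
surface: nafakide

cell RANK=ra, ASPECT=gu, POLE=ma, CASE=mi:
underlying: nafa-vu-e-u-z
1. e, i -> 0 / V _: fires at position(s) 7: nafavuuz
2. b -> p, d -> t, g -> k, v -> f, z -> s / _ #: fires at position(s) 8: nafavuus
surface: nafavuus

cell RANK=ra, ASPECT=ak, POLE=fe, CASE=mi:
underlying: nafa-vu-e-de-e
1. e, i -> 0 / V _: fires at position(s) 7, 10: nafavude
2. b -> p, d -> t, g -> k, v -> f, z -> s / _ #: no change
surface: nafavude


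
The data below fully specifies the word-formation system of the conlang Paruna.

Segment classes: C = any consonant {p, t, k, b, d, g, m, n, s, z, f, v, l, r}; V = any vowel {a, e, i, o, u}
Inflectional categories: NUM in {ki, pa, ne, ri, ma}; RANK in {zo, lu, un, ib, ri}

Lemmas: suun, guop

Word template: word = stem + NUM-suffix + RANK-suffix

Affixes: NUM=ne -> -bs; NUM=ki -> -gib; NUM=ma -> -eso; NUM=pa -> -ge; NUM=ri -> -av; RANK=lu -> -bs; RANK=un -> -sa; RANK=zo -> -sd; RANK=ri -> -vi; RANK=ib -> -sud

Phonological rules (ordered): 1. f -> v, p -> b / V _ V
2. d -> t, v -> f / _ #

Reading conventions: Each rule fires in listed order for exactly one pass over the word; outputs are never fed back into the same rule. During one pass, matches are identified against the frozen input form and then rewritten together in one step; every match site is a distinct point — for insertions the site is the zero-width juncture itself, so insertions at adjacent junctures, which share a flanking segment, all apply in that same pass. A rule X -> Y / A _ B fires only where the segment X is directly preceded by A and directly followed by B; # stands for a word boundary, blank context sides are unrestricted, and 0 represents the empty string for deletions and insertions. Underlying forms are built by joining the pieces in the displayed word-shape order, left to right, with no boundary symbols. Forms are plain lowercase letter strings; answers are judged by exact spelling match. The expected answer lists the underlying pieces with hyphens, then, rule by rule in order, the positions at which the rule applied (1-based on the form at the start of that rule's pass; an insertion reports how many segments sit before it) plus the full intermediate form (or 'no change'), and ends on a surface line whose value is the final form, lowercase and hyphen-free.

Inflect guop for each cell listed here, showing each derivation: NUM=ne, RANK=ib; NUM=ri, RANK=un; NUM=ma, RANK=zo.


cell NUM=ne, RANK=ib:
underlying: guop-bs-sud
1. f -> v, p -> b / V _ V: no change
2. d -> t, v -> f / _ #: fires at position(s) 9: guopbssut
surface: guopbssut

cell NUM=ri, RANK=un:
underlying: guop-av-sa
1. f -> v, p -> b / V _ V: fires at position(s) 4: guobavsa
2. d -> t, v -> f / _ #: no change
surface: guobavsa

cell NUM=ma, RANK=zo:
underlying: guop-eso-sd
1. f -> v, p -> b / V _ V: fires at position(s) 4: guobesosd
2. d -> t, v -> f / _ #: fires at position(s) 9: guobesost
surface: guobesost


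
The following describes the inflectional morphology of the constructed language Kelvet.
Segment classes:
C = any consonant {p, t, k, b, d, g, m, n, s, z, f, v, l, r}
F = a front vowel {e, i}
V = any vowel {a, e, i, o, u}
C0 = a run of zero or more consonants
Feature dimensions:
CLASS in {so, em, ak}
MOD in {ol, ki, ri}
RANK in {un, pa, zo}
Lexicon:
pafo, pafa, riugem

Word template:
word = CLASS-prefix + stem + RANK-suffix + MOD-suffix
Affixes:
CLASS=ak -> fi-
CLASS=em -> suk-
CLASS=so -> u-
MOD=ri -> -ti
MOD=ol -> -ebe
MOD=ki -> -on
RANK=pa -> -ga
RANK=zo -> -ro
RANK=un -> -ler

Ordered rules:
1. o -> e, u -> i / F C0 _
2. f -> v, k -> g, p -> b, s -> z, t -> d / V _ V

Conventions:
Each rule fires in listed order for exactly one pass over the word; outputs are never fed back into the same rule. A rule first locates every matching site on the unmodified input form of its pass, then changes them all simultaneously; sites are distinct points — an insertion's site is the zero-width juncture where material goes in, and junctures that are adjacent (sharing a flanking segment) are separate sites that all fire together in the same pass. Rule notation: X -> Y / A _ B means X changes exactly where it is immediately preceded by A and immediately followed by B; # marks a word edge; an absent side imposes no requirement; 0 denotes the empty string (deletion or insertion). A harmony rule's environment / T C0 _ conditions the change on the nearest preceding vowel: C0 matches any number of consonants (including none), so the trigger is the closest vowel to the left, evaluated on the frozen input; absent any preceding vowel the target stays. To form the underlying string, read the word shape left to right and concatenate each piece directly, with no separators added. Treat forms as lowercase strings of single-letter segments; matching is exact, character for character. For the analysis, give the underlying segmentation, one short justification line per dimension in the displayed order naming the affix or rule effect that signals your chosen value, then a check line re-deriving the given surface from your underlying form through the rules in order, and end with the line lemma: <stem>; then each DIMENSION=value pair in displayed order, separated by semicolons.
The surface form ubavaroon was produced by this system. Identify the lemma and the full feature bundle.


underlying: u-pafa-ro-on
CLASS=so - signalled by the affix u-
MOD=ki - signalled by the affix -on
RANK=zo - signalled by the affix -ro
check: upafaroon -> upafaroon -> ubavaroon
lemma: pafa; CLASS=so; MOD=ki; RANK=zo


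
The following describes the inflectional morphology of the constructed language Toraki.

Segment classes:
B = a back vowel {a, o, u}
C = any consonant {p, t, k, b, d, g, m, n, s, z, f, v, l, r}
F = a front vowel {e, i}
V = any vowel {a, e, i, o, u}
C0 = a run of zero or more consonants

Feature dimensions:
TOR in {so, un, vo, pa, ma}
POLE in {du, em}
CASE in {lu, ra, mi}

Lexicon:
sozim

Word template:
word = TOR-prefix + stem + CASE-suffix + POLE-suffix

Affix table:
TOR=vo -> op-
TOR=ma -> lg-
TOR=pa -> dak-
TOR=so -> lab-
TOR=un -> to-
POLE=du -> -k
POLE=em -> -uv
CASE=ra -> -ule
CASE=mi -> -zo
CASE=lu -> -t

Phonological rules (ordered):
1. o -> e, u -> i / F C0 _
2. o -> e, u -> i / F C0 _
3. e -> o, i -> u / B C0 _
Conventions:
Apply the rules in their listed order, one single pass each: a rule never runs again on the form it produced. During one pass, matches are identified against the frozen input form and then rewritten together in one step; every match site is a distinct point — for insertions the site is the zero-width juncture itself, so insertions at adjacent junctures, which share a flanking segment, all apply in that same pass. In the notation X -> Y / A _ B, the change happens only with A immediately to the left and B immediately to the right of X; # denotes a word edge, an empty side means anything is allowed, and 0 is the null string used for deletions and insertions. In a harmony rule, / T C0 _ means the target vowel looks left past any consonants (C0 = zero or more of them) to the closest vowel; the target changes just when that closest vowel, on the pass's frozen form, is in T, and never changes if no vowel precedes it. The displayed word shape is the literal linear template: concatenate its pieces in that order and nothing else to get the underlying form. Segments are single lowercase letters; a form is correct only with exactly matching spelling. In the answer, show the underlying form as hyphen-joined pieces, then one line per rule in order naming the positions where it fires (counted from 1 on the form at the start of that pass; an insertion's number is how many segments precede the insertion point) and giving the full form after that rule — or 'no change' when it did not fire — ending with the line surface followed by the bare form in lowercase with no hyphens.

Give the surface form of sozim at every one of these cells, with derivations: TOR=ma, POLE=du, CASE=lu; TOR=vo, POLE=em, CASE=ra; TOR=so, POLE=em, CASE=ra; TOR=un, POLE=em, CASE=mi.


cell TOR=ma, POLE=du, CASE=lu:
underlying: lg-sozim-t-k
1. o -> e, u -> i / F C0 _: no change
2. o -> e, u -> i / F C0 _: no change
3. e -> o, i -> u / B C0 _: fires at position(s) 6: lgsozumtk
surface: lgsozumtk

cell TOR=vo, POLE=em, CASE=ra:
underlying: op-sozim-ule-uv
1. o -> e, u -> i / F C0 _: fires at position(s) 8, 11: opsozimileiv
2. o -> e, u -> i / F C0 _: no change
3. e -> o, i -> u / B C0 _: fires at position(s) 6: opsozumileiv
surface: opsozumileiv

cell TOR=so, POLE=em, CASE=ra:
underlying: lab-sozim-ule-uv
1. o -> e, u -> i / F C0 _: fires at position(s) 9, 12: labsozimileiv
2. o -> e, u -> i / F C0 _: no change
3. e -> o, i -> u / B C0 _: fires at position(s) 7: labsozumileiv
surface: labsozumileiv

cell TOR=un, POLE=em, CASE=mi:
underlying: to-sozim-zo-uv
1. o -> e, u -> i / F C0 _: fires at position(s) 9: tosozimzeuv
2. o -> e, u -> i / F C0 _: fires at position(s) 10: tosozimzeiv
3. e -> o, i -> u / B C0 _: fires at position(s) 6: tosozumzeiv
surface: tosozumzeiv


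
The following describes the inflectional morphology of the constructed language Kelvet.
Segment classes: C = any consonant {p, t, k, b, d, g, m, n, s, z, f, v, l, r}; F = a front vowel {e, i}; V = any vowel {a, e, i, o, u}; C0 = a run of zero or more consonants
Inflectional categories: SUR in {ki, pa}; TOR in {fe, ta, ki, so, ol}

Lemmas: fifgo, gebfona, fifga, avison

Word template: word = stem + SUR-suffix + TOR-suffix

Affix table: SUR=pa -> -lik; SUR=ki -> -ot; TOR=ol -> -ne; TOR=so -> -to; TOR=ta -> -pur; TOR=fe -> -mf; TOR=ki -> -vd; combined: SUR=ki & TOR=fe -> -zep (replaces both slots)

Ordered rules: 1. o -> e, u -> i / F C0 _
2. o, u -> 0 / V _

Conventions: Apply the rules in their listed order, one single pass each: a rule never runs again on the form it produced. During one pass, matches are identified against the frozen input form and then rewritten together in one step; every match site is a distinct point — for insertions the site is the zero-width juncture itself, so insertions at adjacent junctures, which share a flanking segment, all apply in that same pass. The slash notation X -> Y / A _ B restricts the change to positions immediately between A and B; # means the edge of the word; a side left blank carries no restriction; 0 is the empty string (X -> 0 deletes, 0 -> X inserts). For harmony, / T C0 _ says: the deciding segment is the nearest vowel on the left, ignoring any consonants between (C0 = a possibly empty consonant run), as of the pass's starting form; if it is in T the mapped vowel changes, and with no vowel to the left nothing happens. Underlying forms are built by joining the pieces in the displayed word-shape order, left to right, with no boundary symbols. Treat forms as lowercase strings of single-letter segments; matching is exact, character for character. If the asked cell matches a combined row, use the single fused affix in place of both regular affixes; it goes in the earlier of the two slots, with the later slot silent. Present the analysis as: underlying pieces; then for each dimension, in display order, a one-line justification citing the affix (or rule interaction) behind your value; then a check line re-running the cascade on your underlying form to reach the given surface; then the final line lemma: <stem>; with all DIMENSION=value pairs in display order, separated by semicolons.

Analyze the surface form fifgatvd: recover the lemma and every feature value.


underlying: fifga-ot-vd
SUR=ki - signalled by the affix -ot
TOR=ki - signalled by the affix -vd
check: fifgaotvd -> fifgaotvd -> fifgatvd
lemma: fifga; SUR=ki; TOR=ki


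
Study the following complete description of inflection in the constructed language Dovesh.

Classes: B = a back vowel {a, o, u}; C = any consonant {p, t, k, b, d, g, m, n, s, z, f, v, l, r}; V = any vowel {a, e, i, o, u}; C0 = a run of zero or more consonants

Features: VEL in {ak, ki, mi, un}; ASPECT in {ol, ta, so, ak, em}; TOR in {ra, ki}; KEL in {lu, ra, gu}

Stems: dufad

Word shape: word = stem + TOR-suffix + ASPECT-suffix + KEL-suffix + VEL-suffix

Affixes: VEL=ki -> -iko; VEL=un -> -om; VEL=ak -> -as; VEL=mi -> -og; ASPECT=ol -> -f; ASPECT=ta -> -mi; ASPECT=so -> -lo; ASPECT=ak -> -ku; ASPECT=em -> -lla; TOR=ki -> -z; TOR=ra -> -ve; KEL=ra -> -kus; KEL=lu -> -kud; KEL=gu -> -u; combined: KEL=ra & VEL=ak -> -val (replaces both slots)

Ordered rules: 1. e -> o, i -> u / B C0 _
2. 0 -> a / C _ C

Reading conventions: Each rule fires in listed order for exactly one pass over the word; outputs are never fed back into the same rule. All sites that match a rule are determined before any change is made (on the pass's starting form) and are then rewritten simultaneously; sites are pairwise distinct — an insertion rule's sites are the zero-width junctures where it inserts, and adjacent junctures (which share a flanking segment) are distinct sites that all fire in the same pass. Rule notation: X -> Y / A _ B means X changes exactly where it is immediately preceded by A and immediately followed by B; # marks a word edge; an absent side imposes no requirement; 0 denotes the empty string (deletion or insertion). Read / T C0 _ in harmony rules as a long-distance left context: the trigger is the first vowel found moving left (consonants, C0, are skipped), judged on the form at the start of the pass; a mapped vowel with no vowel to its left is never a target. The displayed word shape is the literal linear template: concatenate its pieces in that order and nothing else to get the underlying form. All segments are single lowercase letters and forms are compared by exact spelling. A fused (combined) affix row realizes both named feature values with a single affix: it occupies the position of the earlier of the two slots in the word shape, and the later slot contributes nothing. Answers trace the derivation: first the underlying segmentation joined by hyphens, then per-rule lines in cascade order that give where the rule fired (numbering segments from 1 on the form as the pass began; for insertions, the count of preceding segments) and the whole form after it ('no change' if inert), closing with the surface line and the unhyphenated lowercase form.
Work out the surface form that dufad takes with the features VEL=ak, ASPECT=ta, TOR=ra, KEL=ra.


underlying: dufad-ve-mi-val
1. e -> o, i -> u / B C0 _: fires at position(s) 7: dufadvomival
2. 0 -> a / C _ C: inserts after position(s) 5: dufadavomival
surface: dufadavomival


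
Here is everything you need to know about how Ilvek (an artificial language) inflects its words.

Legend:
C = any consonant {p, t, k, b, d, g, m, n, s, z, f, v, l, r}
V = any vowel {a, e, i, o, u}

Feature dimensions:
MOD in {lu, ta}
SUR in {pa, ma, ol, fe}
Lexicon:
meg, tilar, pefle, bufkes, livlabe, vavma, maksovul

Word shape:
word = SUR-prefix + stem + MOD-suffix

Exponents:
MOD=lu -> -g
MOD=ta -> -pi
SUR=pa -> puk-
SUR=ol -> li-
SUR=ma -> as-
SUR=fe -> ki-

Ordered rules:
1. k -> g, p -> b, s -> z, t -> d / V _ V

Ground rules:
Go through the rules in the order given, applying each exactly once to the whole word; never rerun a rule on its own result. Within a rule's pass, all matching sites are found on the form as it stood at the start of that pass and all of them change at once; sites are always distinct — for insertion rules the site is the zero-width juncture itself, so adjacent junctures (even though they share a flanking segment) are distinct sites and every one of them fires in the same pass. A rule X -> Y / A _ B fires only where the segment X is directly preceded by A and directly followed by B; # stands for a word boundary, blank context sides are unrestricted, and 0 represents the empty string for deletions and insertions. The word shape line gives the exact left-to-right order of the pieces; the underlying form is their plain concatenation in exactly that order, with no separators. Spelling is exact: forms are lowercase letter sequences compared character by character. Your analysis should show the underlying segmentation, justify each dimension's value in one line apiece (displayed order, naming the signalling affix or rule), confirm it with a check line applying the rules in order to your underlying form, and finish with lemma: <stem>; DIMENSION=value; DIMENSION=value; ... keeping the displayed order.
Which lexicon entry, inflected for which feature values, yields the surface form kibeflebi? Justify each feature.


underlying: ki-pefle-pi
MOD=ta - signalled by the affix -pi
SUR=fe - signalled by the affix ki-
check: kipeflepi -> kibeflebi
lemma: pefle; MOD=ta; SUR=fe


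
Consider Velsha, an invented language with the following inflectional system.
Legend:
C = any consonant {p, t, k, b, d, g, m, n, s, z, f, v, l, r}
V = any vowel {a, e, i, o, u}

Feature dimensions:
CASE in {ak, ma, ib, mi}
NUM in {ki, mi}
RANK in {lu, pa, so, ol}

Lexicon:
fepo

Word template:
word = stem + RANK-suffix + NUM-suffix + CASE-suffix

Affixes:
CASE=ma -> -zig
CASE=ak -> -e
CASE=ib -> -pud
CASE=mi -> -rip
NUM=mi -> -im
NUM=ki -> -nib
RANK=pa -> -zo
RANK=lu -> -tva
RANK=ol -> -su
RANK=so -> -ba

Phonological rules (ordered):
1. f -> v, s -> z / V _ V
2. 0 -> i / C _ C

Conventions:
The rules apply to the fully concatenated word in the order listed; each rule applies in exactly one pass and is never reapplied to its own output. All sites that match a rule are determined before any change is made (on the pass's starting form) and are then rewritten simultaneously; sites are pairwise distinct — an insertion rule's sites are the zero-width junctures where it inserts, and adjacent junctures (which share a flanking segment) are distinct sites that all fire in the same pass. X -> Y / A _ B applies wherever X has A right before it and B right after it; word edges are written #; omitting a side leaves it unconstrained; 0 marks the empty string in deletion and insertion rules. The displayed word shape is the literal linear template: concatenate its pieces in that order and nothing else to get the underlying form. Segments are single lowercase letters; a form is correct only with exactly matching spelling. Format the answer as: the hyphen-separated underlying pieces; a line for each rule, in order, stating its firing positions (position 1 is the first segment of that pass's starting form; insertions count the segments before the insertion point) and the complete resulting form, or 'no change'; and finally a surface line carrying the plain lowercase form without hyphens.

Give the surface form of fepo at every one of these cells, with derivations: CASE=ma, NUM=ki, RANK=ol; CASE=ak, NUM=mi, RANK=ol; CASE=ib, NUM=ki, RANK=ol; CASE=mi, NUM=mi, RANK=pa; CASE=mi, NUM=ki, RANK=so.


cell CASE=ma, NUM=ki, RANK=ol:
underlying: fepo-su-nib-zig
1. f -> v, s -> z / V _ V: fires at position(s) 5: fepozunibzig
2. 0 -> i / C _ C: inserts after position(s) 9: fepozunibizig
surface: fepozunibizig

cell CASE=ak, NUM=mi, RANK=ol:
underlying: fepo-su-im-e
1. f -> v, s -> z / V _ V: fires at position(s) 5: fepozuime
2. 0 -> i / C _ C: no change
surface: fepozuime

cell CASE=ib, NUM=ki, RANK=ol:
underlying: fepo-su-nib-pud
1. f -> v, s -> z / V _ V: fires at position(s) 5: fepozunibpud
2. 0 -> i / C _ C: inserts after position(s) 9: fepozunibipud
surface: fepozunibipud

cell CASE=mi, NUM=mi, RANK=pa:
underlying: fepo-zo-im-rip
1. f -> v, s -> z / V _ V: no change
2. 0 -> i / C _ C: inserts after position(s) 8: fepozoimirip
surface: fepozoimirip

cell CASE=mi, NUM=ki, RANK=so:
underlying: fepo-ba-nib-rip
1. f -> v, s -> z / V _ V: no change
2. 0 -> i / C _ C: inserts after position(s) 9: fepobanibirip
surface: fepobanibirip
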